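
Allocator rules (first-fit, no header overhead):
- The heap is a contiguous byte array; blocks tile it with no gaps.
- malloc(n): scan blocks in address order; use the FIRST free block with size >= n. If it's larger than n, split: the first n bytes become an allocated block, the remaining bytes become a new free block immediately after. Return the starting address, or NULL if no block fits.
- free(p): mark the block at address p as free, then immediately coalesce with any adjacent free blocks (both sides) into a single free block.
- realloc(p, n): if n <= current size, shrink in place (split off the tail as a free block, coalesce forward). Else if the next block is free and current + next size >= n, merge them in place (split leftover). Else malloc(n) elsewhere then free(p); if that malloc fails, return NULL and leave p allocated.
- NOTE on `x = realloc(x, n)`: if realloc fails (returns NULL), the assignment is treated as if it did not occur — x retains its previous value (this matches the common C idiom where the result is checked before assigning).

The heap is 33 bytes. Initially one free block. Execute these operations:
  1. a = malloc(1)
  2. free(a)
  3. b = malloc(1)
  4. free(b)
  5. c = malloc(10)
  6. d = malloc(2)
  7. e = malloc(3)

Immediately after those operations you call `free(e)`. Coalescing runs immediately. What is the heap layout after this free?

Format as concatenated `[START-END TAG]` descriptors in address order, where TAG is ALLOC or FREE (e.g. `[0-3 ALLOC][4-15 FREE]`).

Op 1: a = malloc(1) -> a = 0; heap: [0-0 ALLOC][1-32 FREE]
Op 2: free(a) -> (freed a); heap: [0-32 FREE]
Op 3: b = malloc(1) -> b = 0; heap: [0-0 ALLOC][1-32 FREE]
Op 4: free(b) -> (freed b); heap: [0-32 FREE]
Op 5: c = malloc(10) -> c = 0; heap: [0-9 ALLOC][10-32 FREE]
Op 6: d = malloc(2) -> d = 10; heap: [0-9 ALLOC][10-11 ALLOC][12-32 FREE]
Op 7: e = malloc(3) -> e = 12; heap: [0-9 ALLOC][10-11 ALLOC][12-14 ALLOC][15-32 FREE]
free(e): e = 12 -> block [12-14 ALLOC]; mark free, coalesce with adjacent free neighbors -> [0-9 ALLOC][10-11 ALLOC][12-32 FREE]

Answer: [0-9 ALLOC][10-11 ALLOC][12-32 FREE]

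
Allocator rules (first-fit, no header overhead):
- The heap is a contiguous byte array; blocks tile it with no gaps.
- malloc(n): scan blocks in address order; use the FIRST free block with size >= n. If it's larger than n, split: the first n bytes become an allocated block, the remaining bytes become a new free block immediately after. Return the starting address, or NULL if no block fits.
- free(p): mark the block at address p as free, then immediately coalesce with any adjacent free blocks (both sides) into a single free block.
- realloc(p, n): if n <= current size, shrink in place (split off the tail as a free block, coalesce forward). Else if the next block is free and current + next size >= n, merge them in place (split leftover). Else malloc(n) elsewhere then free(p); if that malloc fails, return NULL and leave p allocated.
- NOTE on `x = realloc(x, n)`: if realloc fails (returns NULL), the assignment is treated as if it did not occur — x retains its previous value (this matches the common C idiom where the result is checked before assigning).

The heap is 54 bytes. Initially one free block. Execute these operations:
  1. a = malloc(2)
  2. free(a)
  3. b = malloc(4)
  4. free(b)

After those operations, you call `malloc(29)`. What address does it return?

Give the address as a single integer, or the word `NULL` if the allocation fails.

Answer: 0

Derivation:
Op 1: a = malloc(2) -> a = 0; heap: [0-1 ALLOC][2-53 FREE]
Op 2: free(a) -> (freed a); heap: [0-53 FREE]
Op 3: b = malloc(4) -> b = 0; heap: [0-3 ALLOC][4-53 FREE]
Op 4: free(b) -> (freed b); heap: [0-53 FREE]
malloc(29): first-fit scan over [0-53 FREE] -> 0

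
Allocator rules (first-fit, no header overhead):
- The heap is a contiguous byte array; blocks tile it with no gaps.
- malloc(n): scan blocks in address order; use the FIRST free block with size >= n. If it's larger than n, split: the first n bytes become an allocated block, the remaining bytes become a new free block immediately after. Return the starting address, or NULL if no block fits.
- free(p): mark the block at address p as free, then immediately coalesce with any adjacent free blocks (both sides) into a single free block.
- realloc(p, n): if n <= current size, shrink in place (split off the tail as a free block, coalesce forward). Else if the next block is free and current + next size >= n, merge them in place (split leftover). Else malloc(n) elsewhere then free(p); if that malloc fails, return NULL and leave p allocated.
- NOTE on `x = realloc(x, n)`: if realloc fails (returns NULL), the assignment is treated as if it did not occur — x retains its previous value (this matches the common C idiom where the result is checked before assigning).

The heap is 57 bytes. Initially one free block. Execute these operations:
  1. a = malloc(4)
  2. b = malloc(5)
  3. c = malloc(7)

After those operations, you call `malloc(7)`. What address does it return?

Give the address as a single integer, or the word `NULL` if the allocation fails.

Op 1: a = malloc(4) -> a = 0; heap: [0-3 ALLOC][4-56 FREE]
Op 2: b = malloc(5) -> b = 4; heap: [0-3 ALLOC][4-8 ALLOC][9-56 FREE]
Op 3: c = malloc(7) -> c = 9; heap: [0-3 ALLOC][4-8 ALLOC][9-15 ALLOC][16-56 FREE]
malloc(7): first-fit scan over [0-3 ALLOC][4-8 ALLOC][9-15 ALLOC][16-56 FREE] -> 16

Answer: 16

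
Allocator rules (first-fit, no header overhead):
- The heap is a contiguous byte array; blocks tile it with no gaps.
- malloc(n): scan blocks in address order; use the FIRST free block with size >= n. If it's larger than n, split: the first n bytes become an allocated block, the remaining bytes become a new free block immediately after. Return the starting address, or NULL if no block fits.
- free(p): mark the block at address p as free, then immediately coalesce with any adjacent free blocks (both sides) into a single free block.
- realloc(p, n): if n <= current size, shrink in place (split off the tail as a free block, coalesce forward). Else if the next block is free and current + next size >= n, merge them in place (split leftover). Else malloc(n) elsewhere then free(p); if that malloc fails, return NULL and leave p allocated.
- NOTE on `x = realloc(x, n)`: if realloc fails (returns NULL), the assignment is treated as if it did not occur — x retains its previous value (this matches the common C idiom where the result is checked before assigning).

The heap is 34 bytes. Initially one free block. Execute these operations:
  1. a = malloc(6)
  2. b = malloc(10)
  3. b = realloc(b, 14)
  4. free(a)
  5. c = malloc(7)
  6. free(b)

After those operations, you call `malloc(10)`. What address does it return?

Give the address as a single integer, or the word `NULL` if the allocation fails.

Op 1: a = malloc(6) -> a = 0; heap: [0-5 ALLOC][6-33 FREE]
Op 2: b = malloc(10) -> b = 6; heap: [0-5 ALLOC][6-15 ALLOC][16-33 FREE]
Op 3: b = realloc(b, 14) -> b = 6; heap: [0-5 ALLOC][6-19 ALLOC][20-33 FREE]
Op 4: free(a) -> (freed a); heap: [0-5 FREE][6-19 ALLOC][20-33 FREE]
Op 5: c = malloc(7) -> c = 20; heap: [0-5 FREE][6-19 ALLOC][20-26 ALLOC][27-33 FREE]
Op 6: free(b) -> (freed b); heap: [0-19 FREE][20-26 ALLOC][27-33 FREE]
malloc(10): first-fit scan over [0-19 FREE][20-26 ALLOC][27-33 FREE] -> 0

Answer: 0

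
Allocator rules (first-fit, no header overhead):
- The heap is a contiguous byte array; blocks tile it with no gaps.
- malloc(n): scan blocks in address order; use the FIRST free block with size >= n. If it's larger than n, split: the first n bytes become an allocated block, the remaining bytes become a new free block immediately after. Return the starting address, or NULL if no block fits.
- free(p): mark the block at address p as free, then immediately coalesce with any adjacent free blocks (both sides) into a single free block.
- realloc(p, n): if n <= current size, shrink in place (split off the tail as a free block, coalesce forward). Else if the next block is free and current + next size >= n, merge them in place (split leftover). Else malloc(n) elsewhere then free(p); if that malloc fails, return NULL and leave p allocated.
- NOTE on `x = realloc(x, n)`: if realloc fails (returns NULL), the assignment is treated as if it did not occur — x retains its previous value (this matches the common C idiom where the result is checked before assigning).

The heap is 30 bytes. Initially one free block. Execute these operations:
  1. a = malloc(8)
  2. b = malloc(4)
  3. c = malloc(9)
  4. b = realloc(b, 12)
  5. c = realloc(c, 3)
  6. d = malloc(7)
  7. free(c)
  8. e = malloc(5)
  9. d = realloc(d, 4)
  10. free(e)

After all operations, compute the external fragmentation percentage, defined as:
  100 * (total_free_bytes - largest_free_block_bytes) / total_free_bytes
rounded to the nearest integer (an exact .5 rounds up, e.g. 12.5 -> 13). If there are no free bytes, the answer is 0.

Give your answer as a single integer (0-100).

Answer: 21

Derivation:
Op 1: a = malloc(8) -> a = 0; heap: [0-7 ALLOC][8-29 FREE]
Op 2: b = malloc(4) -> b = 8; heap: [0-7 ALLOC][8-11 ALLOC][12-29 FREE]
Op 3: c = malloc(9) -> c = 12; heap: [0-7 ALLOC][8-11 ALLOC][12-20 ALLOC][21-29 FREE]
Op 4: b = realloc(b, 12) -> NULL (b unchanged); heap: [0-7 ALLOC][8-11 ALLOC][12-20 ALLOC][21-29 FREE]
Op 5: c = realloc(c, 3) -> c = 12; heap: [0-7 ALLOC][8-11 ALLOC][12-14 ALLOC][15-29 FREE]
Op 6: d = malloc(7) -> d = 15; heap: [0-7 ALLOC][8-11 ALLOC][12-14 ALLOC][15-21 ALLOC][22-29 FREE]
Op 7: free(c) -> (freed c); heap: [0-7 ALLOC][8-11 ALLOC][12-14 FREE][15-21 ALLOC][22-29 FREE]
Op 8: e = malloc(5) -> e = 22; heap: [0-7 ALLOC][8-11 ALLOC][12-14 FREE][15-21 ALLOC][22-26 ALLOC][27-29 FREE]
Op 9: d = realloc(d, 4) -> d = 15; heap: [0-7 ALLOC][8-11 ALLOC][12-14 FREE][15-18 ALLOC][19-21 FREE][22-26 ALLOC][27-29 FREE]
Op 10: free(e) -> (freed e); heap: [0-7 ALLOC][8-11 ALLOC][12-14 FREE][15-18 ALLOC][19-29 FREE]
Free blocks: [3 11] total_free=14 largest=11 -> 100*(14-11)/14 = 300/14 ≈ 21.429 -> rounds to 21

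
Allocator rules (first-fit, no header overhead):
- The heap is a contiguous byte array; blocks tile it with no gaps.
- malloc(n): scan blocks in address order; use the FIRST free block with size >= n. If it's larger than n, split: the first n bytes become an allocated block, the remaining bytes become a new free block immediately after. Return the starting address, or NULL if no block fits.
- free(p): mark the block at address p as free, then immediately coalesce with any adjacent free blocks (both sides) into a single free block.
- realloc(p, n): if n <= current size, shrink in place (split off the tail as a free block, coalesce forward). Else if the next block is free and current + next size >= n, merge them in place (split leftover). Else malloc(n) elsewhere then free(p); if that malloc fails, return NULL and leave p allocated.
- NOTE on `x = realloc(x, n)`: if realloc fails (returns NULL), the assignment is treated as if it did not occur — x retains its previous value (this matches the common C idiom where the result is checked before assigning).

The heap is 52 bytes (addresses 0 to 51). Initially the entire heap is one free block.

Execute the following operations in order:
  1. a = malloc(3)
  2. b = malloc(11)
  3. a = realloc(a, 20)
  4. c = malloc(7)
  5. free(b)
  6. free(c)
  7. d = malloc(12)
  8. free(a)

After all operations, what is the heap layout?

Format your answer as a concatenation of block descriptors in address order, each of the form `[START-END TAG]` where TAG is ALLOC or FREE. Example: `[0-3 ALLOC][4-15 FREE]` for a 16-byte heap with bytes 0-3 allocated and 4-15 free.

Op 1: a = malloc(3) -> a = 0; heap: [0-2 ALLOC][3-51 FREE]
Op 2: b = malloc(11) -> b = 3; heap: [0-2 ALLOC][3-13 ALLOC][14-51 FREE]
Op 3: a = realloc(a, 20) -> a = 14; heap: [0-2 FREE][3-13 ALLOC][14-33 ALLOC][34-51 FREE]
Op 4: c = malloc(7) -> c = 34; heap: [0-2 FREE][3-13 ALLOC][14-33 ALLOC][34-40 ALLOC][41-51 FREE]
Op 5: free(b) -> (freed b); heap: [0-13 FREE][14-33 ALLOC][34-40 ALLOC][41-51 FREE]
Op 6: free(c) -> (freed c); heap: [0-13 FREE][14-33 ALLOC][34-51 FREE]
Op 7: d = malloc(12) -> d = 0; heap: [0-11 ALLOC][12-13 FREE][14-33 ALLOC][34-51 FREE]
Op 8: free(a) -> (freed a); heap: [0-11 ALLOC][12-51 FREE]

Answer: [0-11 ALLOC][12-51 FREE]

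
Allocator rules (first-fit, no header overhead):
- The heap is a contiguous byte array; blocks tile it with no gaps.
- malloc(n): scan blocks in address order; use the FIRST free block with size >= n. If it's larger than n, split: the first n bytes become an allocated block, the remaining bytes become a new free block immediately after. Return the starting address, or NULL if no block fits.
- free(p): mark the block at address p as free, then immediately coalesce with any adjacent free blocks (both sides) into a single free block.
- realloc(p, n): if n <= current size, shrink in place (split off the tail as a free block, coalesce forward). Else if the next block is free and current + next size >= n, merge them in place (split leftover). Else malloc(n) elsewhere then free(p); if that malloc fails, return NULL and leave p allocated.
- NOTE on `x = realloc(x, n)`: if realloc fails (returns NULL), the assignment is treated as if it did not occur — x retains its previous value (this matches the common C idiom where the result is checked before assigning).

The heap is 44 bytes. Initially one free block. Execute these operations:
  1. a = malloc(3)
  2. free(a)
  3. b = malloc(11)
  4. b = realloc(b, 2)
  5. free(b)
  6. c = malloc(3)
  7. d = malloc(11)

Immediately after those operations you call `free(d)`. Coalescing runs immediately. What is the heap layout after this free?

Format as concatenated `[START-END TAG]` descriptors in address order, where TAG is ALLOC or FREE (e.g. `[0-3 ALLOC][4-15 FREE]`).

Op 1: a = malloc(3) -> a = 0; heap: [0-2 ALLOC][3-43 FREE]
Op 2: free(a) -> (freed a); heap: [0-43 FREE]
Op 3: b = malloc(11) -> b = 0; heap: [0-10 ALLOC][11-43 FREE]
Op 4: b = realloc(b, 2) -> b = 0; heap: [0-1 ALLOC][2-43 FREE]
Op 5: free(b) -> (freed b); heap: [0-43 FREE]
Op 6: c = malloc(3) -> c = 0; heap: [0-2 ALLOC][3-43 FREE]
Op 7: d = malloc(11) -> d = 3; heap: [0-2 ALLOC][3-13 ALLOC][14-43 FREE]
free(d): d = 3 -> block [3-13 ALLOC]; mark free, coalesce with adjacent free neighbors -> [0-2 ALLOC][3-43 FREE]

Answer: [0-2 ALLOC][3-43 FREE]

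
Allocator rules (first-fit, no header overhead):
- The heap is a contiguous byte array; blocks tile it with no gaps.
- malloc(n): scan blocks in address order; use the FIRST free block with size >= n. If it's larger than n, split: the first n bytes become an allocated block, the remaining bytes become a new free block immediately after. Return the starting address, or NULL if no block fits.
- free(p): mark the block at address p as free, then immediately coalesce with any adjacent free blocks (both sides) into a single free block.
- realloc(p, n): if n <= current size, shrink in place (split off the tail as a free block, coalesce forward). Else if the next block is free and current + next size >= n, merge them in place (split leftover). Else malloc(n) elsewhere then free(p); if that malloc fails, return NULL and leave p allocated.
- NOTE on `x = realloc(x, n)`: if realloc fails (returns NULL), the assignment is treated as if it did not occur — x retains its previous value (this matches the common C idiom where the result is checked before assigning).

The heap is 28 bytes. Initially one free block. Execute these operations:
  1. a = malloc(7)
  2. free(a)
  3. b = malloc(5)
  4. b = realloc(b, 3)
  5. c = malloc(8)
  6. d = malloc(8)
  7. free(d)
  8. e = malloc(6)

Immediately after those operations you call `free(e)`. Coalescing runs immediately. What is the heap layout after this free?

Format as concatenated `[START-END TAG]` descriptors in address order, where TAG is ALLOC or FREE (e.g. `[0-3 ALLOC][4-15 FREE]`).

Answer: [0-2 ALLOC][3-10 ALLOC][11-27 FREE]

Derivation:
Op 1: a = malloc(7) -> a = 0; heap: [0-6 ALLOC][7-27 FREE]
Op 2: free(a) -> (freed a); heap: [0-27 FREE]
Op 3: b = malloc(5) -> b = 0; heap: [0-4 ALLOC][5-27 FREE]
Op 4: b = realloc(b, 3) -> b = 0; heap: [0-2 ALLOC][3-27 FREE]
Op 5: c = malloc(8) -> c = 3; heap: [0-2 ALLOC][3-10 ALLOC][11-27 FREE]
Op 6: d = malloc(8) -> d = 11; heap: [0-2 ALLOC][3-10 ALLOC][11-18 ALLOC][19-27 FREE]
Op 7: free(d) -> (freed d); heap: [0-2 ALLOC][3-10 ALLOC][11-27 FREE]
Op 8: e = malloc(6) -> e = 11; heap: [0-2 ALLOC][3-10 ALLOC][11-16 ALLOC][17-27 FREE]
free(e): e = 11 -> block [11-16 ALLOC]; mark free, coalesce with adjacent free neighbors -> [0-2 ALLOC][3-10 ALLOC][11-27 FREE]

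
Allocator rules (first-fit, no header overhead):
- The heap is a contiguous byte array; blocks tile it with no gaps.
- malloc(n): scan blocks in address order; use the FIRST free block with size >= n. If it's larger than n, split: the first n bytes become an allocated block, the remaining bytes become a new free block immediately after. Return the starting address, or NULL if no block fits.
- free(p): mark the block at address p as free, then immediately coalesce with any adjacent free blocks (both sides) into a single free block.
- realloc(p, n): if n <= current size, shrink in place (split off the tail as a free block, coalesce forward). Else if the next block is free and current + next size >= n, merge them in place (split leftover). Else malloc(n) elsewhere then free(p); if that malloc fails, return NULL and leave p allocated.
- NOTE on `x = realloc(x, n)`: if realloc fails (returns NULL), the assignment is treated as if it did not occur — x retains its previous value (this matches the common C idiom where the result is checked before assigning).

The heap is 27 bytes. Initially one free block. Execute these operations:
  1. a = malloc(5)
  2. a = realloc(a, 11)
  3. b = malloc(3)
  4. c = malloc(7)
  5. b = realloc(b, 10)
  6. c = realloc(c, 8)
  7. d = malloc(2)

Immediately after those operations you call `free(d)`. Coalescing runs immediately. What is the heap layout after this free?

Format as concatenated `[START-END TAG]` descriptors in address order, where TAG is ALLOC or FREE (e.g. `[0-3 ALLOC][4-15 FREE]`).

Op 1: a = malloc(5) -> a = 0; heap: [0-4 ALLOC][5-26 FREE]
Op 2: a = realloc(a, 11) -> a = 0; heap: [0-10 ALLOC][11-26 FREE]
Op 3: b = malloc(3) -> b = 11; heap: [0-10 ALLOC][11-13 ALLOC][14-26 FREE]
Op 4: c = malloc(7) -> c = 14; heap: [0-10 ALLOC][11-13 ALLOC][14-20 ALLOC][21-26 FREE]
Op 5: b = realloc(b, 10) -> NULL (b unchanged); heap: [0-10 ALLOC][11-13 ALLOC][14-20 ALLOC][21-26 FREE]
Op 6: c = realloc(c, 8) -> c = 14; heap: [0-10 ALLOC][11-13 ALLOC][14-21 ALLOC][22-26 FREE]
Op 7: d = malloc(2) -> d = 22; heap: [0-10 ALLOC][11-13 ALLOC][14-21 ALLOC][22-23 ALLOC][24-26 FREE]
free(d): d = 22 -> block [22-23 ALLOC]; mark free, coalesce with adjacent free neighbors -> [0-10 ALLOC][11-13 ALLOC][14-21 ALLOC][22-26 FREE]

Answer: [0-10 ALLOC][11-13 ALLOC][14-21 ALLOC][22-26 FREE]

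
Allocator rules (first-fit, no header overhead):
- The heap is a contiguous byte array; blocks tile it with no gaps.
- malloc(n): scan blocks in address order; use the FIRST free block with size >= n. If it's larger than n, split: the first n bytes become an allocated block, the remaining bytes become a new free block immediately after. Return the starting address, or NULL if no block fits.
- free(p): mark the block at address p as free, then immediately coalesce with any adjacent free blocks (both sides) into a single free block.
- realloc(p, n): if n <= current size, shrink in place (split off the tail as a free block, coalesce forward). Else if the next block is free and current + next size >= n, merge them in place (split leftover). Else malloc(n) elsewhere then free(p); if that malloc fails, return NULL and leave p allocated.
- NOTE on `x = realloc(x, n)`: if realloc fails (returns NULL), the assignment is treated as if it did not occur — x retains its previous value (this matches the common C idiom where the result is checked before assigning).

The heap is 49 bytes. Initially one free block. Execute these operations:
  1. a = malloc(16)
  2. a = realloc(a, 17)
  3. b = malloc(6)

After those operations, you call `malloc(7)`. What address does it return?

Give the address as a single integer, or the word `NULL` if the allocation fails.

Answer: 23

Derivation:
Op 1: a = malloc(16) -> a = 0; heap: [0-15 ALLOC][16-48 FREE]
Op 2: a = realloc(a, 17) -> a = 0; heap: [0-16 ALLOC][17-48 FREE]
Op 3: b = malloc(6) -> b = 17; heap: [0-16 ALLOC][17-22 ALLOC][23-48 FREE]
malloc(7): first-fit scan over [0-16 ALLOC][17-22 ALLOC][23-48 FREE] -> 23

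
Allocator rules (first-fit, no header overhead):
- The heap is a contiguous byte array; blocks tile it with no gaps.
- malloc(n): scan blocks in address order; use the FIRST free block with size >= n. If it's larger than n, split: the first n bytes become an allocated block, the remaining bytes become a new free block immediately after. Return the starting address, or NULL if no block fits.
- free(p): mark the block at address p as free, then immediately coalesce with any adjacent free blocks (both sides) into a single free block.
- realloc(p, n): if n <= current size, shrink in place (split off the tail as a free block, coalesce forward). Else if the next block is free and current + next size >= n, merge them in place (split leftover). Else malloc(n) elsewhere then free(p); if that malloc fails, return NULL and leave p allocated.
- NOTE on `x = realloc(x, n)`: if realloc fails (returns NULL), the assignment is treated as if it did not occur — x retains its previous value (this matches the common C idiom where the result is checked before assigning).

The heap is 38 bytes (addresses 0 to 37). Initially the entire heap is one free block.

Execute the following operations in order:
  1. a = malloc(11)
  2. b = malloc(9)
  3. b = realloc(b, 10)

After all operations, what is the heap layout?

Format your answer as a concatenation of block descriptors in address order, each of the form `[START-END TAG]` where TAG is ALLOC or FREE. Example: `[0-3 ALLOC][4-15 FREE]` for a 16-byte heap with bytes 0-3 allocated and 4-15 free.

Op 1: a = malloc(11) -> a = 0; heap: [0-10 ALLOC][11-37 FREE]
Op 2: b = malloc(9) -> b = 11; heap: [0-10 ALLOC][11-19 ALLOC][20-37 FREE]
Op 3: b = realloc(b, 10) -> b = 11; heap: [0-10 ALLOC][11-20 ALLOC][21-37 FREE]

Answer: [0-10 ALLOC][11-20 ALLOC][21-37 FREE]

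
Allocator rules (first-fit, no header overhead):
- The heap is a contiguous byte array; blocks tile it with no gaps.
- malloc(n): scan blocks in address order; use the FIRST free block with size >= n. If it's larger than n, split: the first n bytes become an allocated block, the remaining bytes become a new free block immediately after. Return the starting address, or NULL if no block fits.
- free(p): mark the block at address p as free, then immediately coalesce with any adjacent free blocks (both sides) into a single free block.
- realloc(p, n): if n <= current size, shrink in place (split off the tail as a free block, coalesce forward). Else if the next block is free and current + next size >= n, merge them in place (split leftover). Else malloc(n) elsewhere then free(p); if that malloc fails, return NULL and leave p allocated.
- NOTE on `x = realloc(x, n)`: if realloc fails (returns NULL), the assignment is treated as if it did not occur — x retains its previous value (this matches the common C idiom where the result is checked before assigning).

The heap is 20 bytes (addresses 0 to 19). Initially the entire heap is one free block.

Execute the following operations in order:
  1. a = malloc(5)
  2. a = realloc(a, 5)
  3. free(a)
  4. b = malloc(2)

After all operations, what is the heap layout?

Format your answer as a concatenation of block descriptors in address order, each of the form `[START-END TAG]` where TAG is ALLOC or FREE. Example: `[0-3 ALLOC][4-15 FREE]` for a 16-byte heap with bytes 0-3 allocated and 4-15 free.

Op 1: a = malloc(5) -> a = 0; heap: [0-4 ALLOC][5-19 FREE]
Op 2: a = realloc(a, 5) -> a = 0; heap: [0-4 ALLOC][5-19 FREE]
Op 3: free(a) -> (freed a); heap: [0-19 FREE]
Op 4: b = malloc(2) -> b = 0; heap: [0-1 ALLOC][2-19 FREE]

Answer: [0-1 ALLOC][2-19 FREE]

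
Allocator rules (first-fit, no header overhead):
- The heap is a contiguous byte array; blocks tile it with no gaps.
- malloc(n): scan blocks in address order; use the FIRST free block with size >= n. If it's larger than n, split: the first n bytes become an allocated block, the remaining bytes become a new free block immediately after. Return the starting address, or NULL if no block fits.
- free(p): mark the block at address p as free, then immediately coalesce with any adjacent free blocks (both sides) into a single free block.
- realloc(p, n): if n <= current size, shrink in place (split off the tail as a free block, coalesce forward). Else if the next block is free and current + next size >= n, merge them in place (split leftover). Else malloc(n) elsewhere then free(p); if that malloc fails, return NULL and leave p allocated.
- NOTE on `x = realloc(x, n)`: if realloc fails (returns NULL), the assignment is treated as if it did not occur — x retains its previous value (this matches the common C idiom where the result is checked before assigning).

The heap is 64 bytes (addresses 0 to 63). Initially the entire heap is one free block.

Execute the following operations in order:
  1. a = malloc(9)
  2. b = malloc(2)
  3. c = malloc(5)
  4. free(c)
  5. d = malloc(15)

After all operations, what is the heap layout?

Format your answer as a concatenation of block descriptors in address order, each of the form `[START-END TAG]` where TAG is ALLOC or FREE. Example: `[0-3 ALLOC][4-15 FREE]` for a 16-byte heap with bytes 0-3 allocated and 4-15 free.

Answer: [0-8 ALLOC][9-10 ALLOC][11-25 ALLOC][26-63 FREE]

Derivation:
Op 1: a = malloc(9) -> a = 0; heap: [0-8 ALLOC][9-63 FREE]
Op 2: b = malloc(2) -> b = 9; heap: [0-8 ALLOC][9-10 ALLOC][11-63 FREE]
Op 3: c = malloc(5) -> c = 11; heap: [0-8 ALLOC][9-10 ALLOC][11-15 ALLOC][16-63 FREE]
Op 4: free(c) -> (freed c); heap: [0-8 ALLOC][9-10 ALLOC][11-63 FREE]
Op 5: d = malloc(15) -> d = 11; heap: [0-8 ALLOC][9-10 ALLOC][11-25 ALLOC][26-63 FREE]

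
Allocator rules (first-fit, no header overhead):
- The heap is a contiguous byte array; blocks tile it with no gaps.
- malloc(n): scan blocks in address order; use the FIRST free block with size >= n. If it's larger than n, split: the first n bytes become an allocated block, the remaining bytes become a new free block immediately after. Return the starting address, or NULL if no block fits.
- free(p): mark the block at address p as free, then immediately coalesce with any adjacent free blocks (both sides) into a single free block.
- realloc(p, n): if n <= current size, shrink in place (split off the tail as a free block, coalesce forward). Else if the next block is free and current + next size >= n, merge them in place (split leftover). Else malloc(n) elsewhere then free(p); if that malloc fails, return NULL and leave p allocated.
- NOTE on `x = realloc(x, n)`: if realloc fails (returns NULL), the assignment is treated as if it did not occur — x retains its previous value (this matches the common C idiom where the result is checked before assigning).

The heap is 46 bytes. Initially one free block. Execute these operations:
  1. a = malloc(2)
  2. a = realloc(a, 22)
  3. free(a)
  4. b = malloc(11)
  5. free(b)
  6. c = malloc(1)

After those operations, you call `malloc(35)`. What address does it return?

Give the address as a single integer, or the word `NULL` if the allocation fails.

Op 1: a = malloc(2) -> a = 0; heap: [0-1 ALLOC][2-45 FREE]
Op 2: a = realloc(a, 22) -> a = 0; heap: [0-21 ALLOC][22-45 FREE]
Op 3: free(a) -> (freed a); heap: [0-45 FREE]
Op 4: b = malloc(11) -> b = 0; heap: [0-10 ALLOC][11-45 FREE]
Op 5: free(b) -> (freed b); heap: [0-45 FREE]
Op 6: c = malloc(1) -> c = 0; heap: [0-0 ALLOC][1-45 FREE]
malloc(35): first-fit scan over [0-0 ALLOC][1-45 FREE] -> 1

Answer: 1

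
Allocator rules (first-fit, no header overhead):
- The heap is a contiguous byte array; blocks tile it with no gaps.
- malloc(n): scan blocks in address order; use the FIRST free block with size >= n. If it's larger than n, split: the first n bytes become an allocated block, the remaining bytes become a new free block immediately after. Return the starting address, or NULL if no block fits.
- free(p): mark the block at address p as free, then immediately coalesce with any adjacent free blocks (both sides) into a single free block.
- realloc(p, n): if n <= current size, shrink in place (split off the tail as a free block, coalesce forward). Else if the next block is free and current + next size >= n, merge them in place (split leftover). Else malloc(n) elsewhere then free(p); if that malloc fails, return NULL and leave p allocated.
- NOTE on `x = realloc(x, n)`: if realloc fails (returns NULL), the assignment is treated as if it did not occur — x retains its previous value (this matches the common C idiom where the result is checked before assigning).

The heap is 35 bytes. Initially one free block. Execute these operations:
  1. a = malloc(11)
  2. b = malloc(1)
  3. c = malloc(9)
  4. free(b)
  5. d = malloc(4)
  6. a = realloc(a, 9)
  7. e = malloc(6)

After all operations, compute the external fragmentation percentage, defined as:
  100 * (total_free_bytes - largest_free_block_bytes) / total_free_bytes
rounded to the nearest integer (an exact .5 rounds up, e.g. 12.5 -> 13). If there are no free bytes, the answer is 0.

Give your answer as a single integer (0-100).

Answer: 43

Derivation:
Op 1: a = malloc(11) -> a = 0; heap: [0-10 ALLOC][11-34 FREE]
Op 2: b = malloc(1) -> b = 11; heap: [0-10 ALLOC][11-11 ALLOC][12-34 FREE]
Op 3: c = malloc(9) -> c = 12; heap: [0-10 ALLOC][11-11 ALLOC][12-20 ALLOC][21-34 FREE]
Op 4: free(b) -> (freed b); heap: [0-10 ALLOC][11-11 FREE][12-20 ALLOC][21-34 FREE]
Op 5: d = malloc(4) -> d = 21; heap: [0-10 ALLOC][11-11 FREE][12-20 ALLOC][21-24 ALLOC][25-34 FREE]
Op 6: a = realloc(a, 9) -> a = 0; heap: [0-8 ALLOC][9-11 FREE][12-20 ALLOC][21-24 ALLOC][25-34 FREE]
Op 7: e = malloc(6) -> e = 25; heap: [0-8 ALLOC][9-11 FREE][12-20 ALLOC][21-24 ALLOC][25-30 ALLOC][31-34 FREE]
Free blocks: [3 4] total_free=7 largest=4 -> 100*(7-4)/7 = 300/7 ≈ 42.857 -> rounds to 43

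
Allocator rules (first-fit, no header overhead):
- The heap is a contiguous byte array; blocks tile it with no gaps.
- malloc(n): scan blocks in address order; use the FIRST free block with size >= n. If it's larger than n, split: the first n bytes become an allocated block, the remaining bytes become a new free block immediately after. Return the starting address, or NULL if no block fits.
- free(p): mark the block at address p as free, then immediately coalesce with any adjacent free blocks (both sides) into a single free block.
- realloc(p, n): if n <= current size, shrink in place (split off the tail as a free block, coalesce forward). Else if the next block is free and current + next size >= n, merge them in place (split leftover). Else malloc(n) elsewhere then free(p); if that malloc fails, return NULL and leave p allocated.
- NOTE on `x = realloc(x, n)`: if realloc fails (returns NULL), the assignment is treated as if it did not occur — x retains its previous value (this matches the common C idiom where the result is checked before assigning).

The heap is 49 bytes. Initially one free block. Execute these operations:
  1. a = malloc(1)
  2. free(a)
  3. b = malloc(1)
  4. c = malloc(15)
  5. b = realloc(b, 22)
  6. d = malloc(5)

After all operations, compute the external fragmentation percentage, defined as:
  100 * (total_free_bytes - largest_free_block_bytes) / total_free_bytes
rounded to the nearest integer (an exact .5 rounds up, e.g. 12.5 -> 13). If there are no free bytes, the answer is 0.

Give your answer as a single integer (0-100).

Op 1: a = malloc(1) -> a = 0; heap: [0-0 ALLOC][1-48 FREE]
Op 2: free(a) -> (freed a); heap: [0-48 FREE]
Op 3: b = malloc(1) -> b = 0; heap: [0-0 ALLOC][1-48 FREE]
Op 4: c = malloc(15) -> c = 1; heap: [0-0 ALLOC][1-15 ALLOC][16-48 FREE]
Op 5: b = realloc(b, 22) -> b = 16; heap: [0-0 FREE][1-15 ALLOC][16-37 ALLOC][38-48 FREE]
Op 6: d = malloc(5) -> d = 38; heap: [0-0 FREE][1-15 ALLOC][16-37 ALLOC][38-42 ALLOC][43-48 FREE]
Free blocks: [1 6] total_free=7 largest=6 -> 100*(7-6)/7 = 100/7 ≈ 14.286 -> rounds to 14

Answer: 14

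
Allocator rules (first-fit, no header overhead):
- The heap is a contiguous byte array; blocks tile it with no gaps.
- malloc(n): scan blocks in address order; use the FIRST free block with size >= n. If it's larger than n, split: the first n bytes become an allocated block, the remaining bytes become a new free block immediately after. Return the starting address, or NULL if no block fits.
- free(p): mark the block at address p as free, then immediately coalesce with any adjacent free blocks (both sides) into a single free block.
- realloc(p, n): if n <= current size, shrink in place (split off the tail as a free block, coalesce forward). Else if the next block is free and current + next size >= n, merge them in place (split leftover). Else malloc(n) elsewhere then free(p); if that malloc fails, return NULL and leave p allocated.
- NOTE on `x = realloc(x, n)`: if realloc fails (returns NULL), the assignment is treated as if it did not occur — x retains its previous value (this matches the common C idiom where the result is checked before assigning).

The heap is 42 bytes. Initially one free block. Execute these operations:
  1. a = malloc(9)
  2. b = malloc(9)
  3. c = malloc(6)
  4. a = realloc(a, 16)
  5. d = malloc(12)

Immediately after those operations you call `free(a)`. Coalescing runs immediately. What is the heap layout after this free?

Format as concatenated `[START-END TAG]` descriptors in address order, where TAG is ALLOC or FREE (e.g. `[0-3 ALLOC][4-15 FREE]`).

Op 1: a = malloc(9) -> a = 0; heap: [0-8 ALLOC][9-41 FREE]
Op 2: b = malloc(9) -> b = 9; heap: [0-8 ALLOC][9-17 ALLOC][18-41 FREE]
Op 3: c = malloc(6) -> c = 18; heap: [0-8 ALLOC][9-17 ALLOC][18-23 ALLOC][24-41 FREE]
Op 4: a = realloc(a, 16) -> a = 24; heap: [0-8 FREE][9-17 ALLOC][18-23 ALLOC][24-39 ALLOC][40-41 FREE]
Op 5: d = malloc(12) -> d = NULL; heap: [0-8 FREE][9-17 ALLOC][18-23 ALLOC][24-39 ALLOC][40-41 FREE]
free(a): a = 24 -> block [24-39 ALLOC]; mark free, coalesce with adjacent free neighbors -> [0-8 FREE][9-17 ALLOC][18-23 ALLOC][24-41 FREE]

Answer: [0-8 FREE][9-17 ALLOC][18-23 ALLOC][24-41 FREE]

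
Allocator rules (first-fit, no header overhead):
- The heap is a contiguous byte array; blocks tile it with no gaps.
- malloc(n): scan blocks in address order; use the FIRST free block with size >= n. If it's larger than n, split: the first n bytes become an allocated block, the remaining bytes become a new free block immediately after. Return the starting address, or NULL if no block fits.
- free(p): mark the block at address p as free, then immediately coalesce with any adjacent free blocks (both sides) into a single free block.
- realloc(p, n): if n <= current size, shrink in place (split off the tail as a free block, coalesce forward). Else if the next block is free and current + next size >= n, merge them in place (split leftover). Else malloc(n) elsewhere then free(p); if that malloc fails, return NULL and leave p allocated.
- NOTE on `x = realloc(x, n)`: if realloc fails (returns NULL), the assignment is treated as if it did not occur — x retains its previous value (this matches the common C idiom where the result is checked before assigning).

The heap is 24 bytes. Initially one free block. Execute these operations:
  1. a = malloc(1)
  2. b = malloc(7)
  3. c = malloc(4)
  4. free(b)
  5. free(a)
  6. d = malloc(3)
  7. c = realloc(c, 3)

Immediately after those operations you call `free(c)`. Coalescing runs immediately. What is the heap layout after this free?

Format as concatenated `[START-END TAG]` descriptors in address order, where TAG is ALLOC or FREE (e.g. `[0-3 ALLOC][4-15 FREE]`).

Op 1: a = malloc(1) -> a = 0; heap: [0-0 ALLOC][1-23 FREE]
Op 2: b = malloc(7) -> b = 1; heap: [0-0 ALLOC][1-7 ALLOC][8-23 FREE]
Op 3: c = malloc(4) -> c = 8; heap: [0-0 ALLOC][1-7 ALLOC][8-11 ALLOC][12-23 FREE]
Op 4: free(b) -> (freed b); heap: [0-0 ALLOC][1-7 FREE][8-11 ALLOC][12-23 FREE]
Op 5: free(a) -> (freed a); heap: [0-7 FREE][8-11 ALLOC][12-23 FREE]
Op 6: d = malloc(3) -> d = 0; heap: [0-2 ALLOC][3-7 FREE][8-11 ALLOC][12-23 FREE]
Op 7: c = realloc(c, 3) -> c = 8; heap: [0-2 ALLOC][3-7 FREE][8-10 ALLOC][11-23 FREE]
free(c): c = 8 -> block [8-10 ALLOC]; mark free, coalesce with adjacent free neighbors -> [0-2 ALLOC][3-23 FREE]

Answer: [0-2 ALLOC][3-23 FREE]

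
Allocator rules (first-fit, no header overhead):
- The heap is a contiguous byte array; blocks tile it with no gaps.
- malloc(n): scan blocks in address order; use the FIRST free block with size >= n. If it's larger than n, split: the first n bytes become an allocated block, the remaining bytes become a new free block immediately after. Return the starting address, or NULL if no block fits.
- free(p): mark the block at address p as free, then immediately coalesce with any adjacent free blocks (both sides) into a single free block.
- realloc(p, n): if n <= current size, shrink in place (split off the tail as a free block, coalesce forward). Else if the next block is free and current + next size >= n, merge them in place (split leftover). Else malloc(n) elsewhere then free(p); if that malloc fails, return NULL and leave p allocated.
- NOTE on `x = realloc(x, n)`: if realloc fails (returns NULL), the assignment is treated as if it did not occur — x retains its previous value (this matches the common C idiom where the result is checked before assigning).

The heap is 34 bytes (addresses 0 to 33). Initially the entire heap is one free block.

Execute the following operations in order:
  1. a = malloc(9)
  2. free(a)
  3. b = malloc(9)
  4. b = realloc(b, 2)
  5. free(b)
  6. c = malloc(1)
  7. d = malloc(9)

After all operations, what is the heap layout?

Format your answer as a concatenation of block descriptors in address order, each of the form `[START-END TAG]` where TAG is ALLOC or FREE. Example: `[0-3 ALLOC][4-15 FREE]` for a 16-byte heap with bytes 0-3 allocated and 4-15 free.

Op 1: a = malloc(9) -> a = 0; heap: [0-8 ALLOC][9-33 FREE]
Op 2: free(a) -> (freed a); heap: [0-33 FREE]
Op 3: b = malloc(9) -> b = 0; heap: [0-8 ALLOC][9-33 FREE]
Op 4: b = realloc(b, 2) -> b = 0; heap: [0-1 ALLOC][2-33 FREE]
Op 5: free(b) -> (freed b); heap: [0-33 FREE]
Op 6: c = malloc(1) -> c = 0; heap: [0-0 ALLOC][1-33 FREE]
Op 7: d = malloc(9) -> d = 1; heap: [0-0 ALLOC][1-9 ALLOC][10-33 FREE]

Answer: [0-0 ALLOC][1-9 ALLOC][10-33 FREE]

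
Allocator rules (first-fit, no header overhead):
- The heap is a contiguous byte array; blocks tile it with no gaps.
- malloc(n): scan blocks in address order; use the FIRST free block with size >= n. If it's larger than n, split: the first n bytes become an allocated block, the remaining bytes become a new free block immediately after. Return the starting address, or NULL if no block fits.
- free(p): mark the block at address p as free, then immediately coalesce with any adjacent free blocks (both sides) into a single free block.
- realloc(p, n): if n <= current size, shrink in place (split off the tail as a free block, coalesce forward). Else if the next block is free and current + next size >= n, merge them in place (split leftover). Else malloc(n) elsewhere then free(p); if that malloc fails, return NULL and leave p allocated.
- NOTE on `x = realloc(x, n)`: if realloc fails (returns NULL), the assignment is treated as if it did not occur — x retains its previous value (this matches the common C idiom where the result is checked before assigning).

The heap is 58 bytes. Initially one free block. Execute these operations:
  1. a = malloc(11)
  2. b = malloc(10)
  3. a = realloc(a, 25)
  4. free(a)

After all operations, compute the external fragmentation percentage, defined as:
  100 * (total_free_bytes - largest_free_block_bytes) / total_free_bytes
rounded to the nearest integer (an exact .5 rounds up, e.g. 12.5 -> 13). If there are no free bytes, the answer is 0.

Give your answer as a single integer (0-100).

Answer: 23

Derivation:
Op 1: a = malloc(11) -> a = 0; heap: [0-10 ALLOC][11-57 FREE]
Op 2: b = malloc(10) -> b = 11; heap: [0-10 ALLOC][11-20 ALLOC][21-57 FREE]
Op 3: a = realloc(a, 25) -> a = 21; heap: [0-10 FREE][11-20 ALLOC][21-45 ALLOC][46-57 FREE]
Op 4: free(a) -> (freed a); heap: [0-10 FREE][11-20 ALLOC][21-57 FREE]
Free blocks: [11 37] total_free=48 largest=37 -> 100*(48-37)/48 = 1100/48 ≈ 22.917 -> rounds to 23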